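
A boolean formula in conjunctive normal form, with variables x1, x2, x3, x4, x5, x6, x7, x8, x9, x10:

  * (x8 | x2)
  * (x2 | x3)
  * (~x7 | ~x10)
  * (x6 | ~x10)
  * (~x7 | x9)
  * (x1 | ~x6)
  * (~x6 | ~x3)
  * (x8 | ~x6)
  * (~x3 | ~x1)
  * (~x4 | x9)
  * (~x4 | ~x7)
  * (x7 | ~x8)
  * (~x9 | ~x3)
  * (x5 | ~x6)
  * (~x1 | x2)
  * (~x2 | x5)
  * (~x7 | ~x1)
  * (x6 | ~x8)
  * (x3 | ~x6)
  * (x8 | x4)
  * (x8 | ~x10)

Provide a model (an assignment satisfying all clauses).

x1=True  x2=True  x3=False  x4=True  x5=True  x6=False  x7=False  x8=False  x9=True  x10=False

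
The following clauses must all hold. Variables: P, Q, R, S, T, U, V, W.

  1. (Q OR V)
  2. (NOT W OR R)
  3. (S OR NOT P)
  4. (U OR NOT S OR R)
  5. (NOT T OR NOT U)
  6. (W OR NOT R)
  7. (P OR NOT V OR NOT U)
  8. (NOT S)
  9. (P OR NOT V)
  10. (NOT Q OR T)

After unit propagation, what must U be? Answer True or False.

False

Unit clause (NOT S) sets S = False.
From (NOT P OR S) and S = False: P = False.
In (NOT V OR P), P is now false; NOT V must hold, so V = False.
In (Q OR V), V is now false; Q must hold, so Q = True.
(NOT Q OR T): since Q = True, the clause reduces to (T). T = True.
(NOT T OR NOT U) with T = True leaves only NOT U, so U = False.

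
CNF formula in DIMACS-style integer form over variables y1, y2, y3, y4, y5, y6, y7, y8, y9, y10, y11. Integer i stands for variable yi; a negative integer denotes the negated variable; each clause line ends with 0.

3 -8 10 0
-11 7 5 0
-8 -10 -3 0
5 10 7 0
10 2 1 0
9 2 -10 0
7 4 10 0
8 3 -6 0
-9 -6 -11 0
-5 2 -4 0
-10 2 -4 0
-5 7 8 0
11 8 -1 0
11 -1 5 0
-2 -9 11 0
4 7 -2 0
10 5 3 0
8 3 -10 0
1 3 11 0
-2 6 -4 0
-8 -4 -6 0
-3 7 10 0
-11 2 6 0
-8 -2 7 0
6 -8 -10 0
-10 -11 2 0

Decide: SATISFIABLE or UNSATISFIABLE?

y7 occurs only positively in the remaining clauses — set y7 = True.
Try y1 = False.
The remaining clauses are satisfied by y2 = True, y3 = True, y4 = False, y5 = True, y6 = False, y8 = False, y9 = True, y10 = True, y11 = True.
Every clause has at least one true literal under this assignment.
So y1=F, y2=T, y3=T, y4=F, y5=T, y6=F, y7=T, y8=F, y9=T, y10=T, y11=T is a satisfying assignment.

SATISFIABLE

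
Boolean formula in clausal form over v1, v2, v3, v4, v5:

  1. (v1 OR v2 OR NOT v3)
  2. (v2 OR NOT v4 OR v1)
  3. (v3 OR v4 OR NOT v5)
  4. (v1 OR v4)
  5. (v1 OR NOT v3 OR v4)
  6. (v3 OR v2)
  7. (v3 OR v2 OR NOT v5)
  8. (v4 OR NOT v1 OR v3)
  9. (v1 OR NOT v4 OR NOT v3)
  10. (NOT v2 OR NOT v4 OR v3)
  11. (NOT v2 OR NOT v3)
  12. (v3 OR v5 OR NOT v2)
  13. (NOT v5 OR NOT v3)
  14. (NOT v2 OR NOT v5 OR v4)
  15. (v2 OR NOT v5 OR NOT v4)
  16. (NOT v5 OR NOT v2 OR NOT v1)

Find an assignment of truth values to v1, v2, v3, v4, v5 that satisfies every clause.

v1 = T  v2 = F  v3 = T  v4 = T  v5 = F

Check each clause:
  1. (v1 OR v2 OR NOT v3) — v1 is true.
  2. (v1 OR v2 OR NOT v4) — v1 is true.
  3. (v4 OR v3 OR NOT v5) — v3 is true.
  4. (v4 OR v1) — v1 is true.
  5. (NOT v3 OR v4 OR v1) — v1 is true.
  6. (v3 OR v2) — v3 is true.
  7. (v3 OR v2 OR NOT v5) — v3 is true.
  8. (NOT v1 OR v4 OR v3) — v3 is true.
  9. (NOT v3 OR v1 OR NOT v4) — v1 is true.
  10. (NOT v2 OR v3 OR NOT v4) — v3 is true.
  11. (NOT v2 OR NOT v3) — NOT v2 is true.
  12. (v3 OR v5 OR NOT v2) — v3 is true.
  13. (NOT v5 OR NOT v3) — NOT v5 is true.
  14. (v4 OR NOT v2 OR NOT v5) — NOT v5 is true.
  15. (NOT v4 OR v2 OR NOT v5) — NOT v5 is true.
  16. (NOT v1 OR NOT v5 OR NOT v2) — NOT v5 is true.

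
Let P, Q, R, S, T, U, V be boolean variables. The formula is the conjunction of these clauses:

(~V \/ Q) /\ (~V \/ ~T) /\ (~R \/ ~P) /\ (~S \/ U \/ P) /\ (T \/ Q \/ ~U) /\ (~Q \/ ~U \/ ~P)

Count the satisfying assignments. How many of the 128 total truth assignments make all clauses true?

38

Split on P, then Q.
  P=1, Q=1: S free; 3 ways for (R,T,U,V) × 2^1 = 6.
  P=1, Q=0: S free; 3 ways for (R,T,U,V) × 2^1 = 6.
  P=0, Q=1: R free; 9 ways for (S,T,U,V) × 2^1 = 18.
  P=0, Q=0: R free; 4 ways for (S,T,U,V) × 2^1 = 8.
Total: 6 + 6 + 18 + 8 = 38.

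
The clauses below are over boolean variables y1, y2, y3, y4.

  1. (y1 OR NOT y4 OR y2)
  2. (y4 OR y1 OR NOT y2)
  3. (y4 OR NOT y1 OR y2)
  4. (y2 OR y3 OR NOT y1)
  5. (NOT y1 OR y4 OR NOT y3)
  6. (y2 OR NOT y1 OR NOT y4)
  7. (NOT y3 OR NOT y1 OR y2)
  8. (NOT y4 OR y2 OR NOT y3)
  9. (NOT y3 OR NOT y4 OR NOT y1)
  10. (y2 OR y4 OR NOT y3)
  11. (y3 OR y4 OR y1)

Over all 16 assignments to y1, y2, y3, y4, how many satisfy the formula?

The models are:
  y1=F y2=T y3=F y4=T
  y1=F y2=T y3=T y4=T
  y1=T y2=T y3=F y4=F
  y1=T y2=T y3=F y4=T
Count: 4.

4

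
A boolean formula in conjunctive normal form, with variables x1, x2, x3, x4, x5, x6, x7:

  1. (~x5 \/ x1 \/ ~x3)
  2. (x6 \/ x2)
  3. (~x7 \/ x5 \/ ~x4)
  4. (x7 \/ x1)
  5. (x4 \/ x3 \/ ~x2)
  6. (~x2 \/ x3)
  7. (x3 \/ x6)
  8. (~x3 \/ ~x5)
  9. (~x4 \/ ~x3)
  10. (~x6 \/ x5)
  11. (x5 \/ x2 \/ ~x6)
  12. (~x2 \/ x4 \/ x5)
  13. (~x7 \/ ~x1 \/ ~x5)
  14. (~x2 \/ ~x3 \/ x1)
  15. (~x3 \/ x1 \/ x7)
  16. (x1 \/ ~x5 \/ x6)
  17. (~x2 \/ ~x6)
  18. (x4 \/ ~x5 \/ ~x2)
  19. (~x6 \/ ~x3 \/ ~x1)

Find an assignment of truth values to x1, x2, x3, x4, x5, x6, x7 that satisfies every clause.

x1 = T, x2 = F, x3 = F, x4 = T, x5 = T, x6 = T, x7 = F

Branch on x1: take x1 = True.
Branch on x2: take x2 = False.
  then x6 is forced to True.
  then x5 is forced to True.
  then x3 is forced to False.
  then x7 is forced to False.
x4 is now unconstrained; take x4 = True.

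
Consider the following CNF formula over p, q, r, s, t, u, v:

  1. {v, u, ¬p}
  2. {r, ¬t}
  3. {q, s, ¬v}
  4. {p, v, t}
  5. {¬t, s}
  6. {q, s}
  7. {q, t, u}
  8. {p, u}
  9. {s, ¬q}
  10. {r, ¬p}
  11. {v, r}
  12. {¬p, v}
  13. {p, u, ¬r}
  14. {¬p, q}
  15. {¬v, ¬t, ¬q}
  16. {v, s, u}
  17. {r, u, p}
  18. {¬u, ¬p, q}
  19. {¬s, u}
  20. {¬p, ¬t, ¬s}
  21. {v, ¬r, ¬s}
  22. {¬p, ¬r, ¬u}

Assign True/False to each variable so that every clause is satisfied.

Branch on p: take p = False.
  then u is forced to True.
Try q = False.
  then s is forced to True.
For the remaining variables, r = False, t = False, v = True works.
Every clause has at least one true literal under this assignment.

p=F, q=F, r=F, s=T, t=F, u=T, v=T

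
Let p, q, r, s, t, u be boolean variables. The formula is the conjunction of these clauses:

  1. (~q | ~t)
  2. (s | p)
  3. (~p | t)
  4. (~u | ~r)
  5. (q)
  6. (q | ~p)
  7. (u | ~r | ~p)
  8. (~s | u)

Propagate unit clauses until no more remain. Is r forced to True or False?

False

Unit clause (q) sets q = True.
(~t | ~q) with q = True leaves only ~t, so t = False.
(t | ~p) with t = False leaves only ~p, so p = False.
In (p | s), p is now false; s must hold, so s = True.
(~s | u) with s = True leaves only u, so u = True.
From (~u | ~r) and u = True: r = False.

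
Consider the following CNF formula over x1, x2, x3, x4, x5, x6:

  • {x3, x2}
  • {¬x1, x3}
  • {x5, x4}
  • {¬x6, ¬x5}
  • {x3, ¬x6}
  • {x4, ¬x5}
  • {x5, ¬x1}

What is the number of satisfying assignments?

10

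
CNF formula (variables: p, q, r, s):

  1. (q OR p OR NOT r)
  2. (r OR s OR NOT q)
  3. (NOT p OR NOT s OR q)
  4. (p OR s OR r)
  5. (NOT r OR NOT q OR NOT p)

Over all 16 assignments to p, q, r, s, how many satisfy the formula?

The models are:
  p=F q=F r=F s=T
  p=F q=T r=F s=T
  p=F q=T r=T s=F
  p=F q=T r=T s=T
  p=T q=F r=F s=F
  p=T q=F r=T s=F
  p=T q=T r=F s=T
Count: 7.

7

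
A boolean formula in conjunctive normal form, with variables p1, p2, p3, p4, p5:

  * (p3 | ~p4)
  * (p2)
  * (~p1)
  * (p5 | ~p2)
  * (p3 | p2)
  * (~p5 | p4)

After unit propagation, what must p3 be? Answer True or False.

True

(p2) stands alone — p2 = True.
(~p1) is a unit clause: p1 = False.
From (p5 | ~p2) and p2 = True: p5 = True.
From (p4 | ~p5) and p5 = True: p4 = True.
(~p4 | p3) with p4 = True leaves only p3, so p3 = True.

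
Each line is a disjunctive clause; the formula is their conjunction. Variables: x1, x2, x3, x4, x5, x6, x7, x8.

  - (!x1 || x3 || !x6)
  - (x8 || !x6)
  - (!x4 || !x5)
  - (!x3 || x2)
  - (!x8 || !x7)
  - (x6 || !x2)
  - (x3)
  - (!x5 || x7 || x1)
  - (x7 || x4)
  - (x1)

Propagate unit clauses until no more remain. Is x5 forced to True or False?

False

Unit clause (x3) sets x3 = True.
From (x2 || !x3) and x3 = True: x2 = True.
(x6 || !x2) with x2 = True leaves only x6, so x6 = True.
In (!x6 || x8), !x6 is now false; x8 must hold, so x8 = True.
From (!x8 || !x7) and x8 = True: x7 = False.
(x4 || x7): since x7 = False, the clause reduces to (x4). x4 = True.
In (!x4 || !x5), !x4 is now false; !x5 must hold, so x5 = False.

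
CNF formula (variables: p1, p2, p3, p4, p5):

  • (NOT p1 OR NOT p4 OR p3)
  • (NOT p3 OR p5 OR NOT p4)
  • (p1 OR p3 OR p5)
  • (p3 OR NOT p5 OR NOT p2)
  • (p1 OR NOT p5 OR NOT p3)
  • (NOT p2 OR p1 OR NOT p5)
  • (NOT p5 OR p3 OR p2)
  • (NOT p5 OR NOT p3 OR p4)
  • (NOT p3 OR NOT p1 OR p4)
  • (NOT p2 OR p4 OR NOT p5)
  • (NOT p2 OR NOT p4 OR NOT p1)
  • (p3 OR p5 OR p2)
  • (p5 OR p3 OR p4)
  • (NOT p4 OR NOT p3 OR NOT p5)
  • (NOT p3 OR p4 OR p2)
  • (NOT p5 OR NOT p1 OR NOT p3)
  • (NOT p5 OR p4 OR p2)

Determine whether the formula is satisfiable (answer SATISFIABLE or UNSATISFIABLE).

SATISFIABLE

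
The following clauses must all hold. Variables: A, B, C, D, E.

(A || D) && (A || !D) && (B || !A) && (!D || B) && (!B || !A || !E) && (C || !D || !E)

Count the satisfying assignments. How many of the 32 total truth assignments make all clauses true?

4

The models are:
  A=T B=T C=F D=F E=F
  A=T B=T C=F D=T E=F
  A=T B=T C=T D=F E=F
  A=T B=T C=T D=T E=F
That's 4 in total.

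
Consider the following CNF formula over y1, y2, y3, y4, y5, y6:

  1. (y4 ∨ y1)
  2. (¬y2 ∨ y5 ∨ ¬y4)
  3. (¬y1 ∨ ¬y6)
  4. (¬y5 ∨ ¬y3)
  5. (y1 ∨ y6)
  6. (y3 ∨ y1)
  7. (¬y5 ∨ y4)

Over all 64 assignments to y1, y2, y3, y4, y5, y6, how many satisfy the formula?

Split on y1, then y4.
  y1=1, y4=1: remaining (y2,y3,y5,y6) ∈ {(0,0,0,0); (0,0,1,0); (0,1,0,0); (1,0,1,0)} — 4.
  y1=1, y4=0: remaining (y2,y3,y5,y6) ∈ {(0,0,0,0); (0,1,0,0); (1,0,0,0); (1,1,0,0)} — 4.
  y1=0, y4=1: remaining (y2,y3,y5,y6) ∈ {(0,1,0,1)} — 1.
  y1=0, y4=0: a clause becomes empty — 0.
Total: 4 + 4 + 1 + 0 = 9.

9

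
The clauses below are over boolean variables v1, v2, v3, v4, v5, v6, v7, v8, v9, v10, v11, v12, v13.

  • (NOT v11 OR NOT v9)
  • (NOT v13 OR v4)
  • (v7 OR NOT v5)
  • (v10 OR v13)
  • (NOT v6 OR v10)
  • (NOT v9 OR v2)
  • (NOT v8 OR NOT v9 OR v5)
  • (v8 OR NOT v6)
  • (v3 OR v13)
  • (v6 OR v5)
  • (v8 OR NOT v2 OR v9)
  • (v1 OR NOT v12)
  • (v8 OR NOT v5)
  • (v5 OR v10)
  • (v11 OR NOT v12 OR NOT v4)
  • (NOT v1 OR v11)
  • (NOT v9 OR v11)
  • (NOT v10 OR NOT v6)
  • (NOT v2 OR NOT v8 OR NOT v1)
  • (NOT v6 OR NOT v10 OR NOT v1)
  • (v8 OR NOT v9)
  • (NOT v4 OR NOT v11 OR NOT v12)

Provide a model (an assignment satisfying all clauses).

v1 = True, v2 = False, v3 = True, v4 = True, v5 = True, v6 = False, v7 = True, v8 = True, v9 = False, v10 = True, v11 = True, v12 = False, v13 = False

Pure literal: v3 appears only positively; assign v3 = True.
Pure literal: v7 appears only positively; assign v7 = True.
Try v1 = True.
  then v11 is forced to True.
  then v9 is forced to False.
For the remaining variables, v2 = False, v4 = True, v5 = True, v6 = False, v8 = True, v10 = True, v12 = False, v13 = False works.
Check each clause:
  1. (NOT v9 OR NOT v11) — NOT v9 is true.
  2. (v4 OR NOT v13) — NOT v13 is true.
  3. (NOT v5 OR v7) — v7 is true.
  4. (v13 OR v10) — v10 is true.
  5. (NOT v6 OR v10) — NOT v6 is true.
  6. (v2 OR NOT v9) — NOT v9 is true.
  7. (v5 OR NOT v9 OR NOT v8) — v5 is true.
  8. (v8 OR NOT v6) — v8 is true.
  9. (v13 OR v3) — v3 is true.
  10. (v6 OR v5) — v5 is true.
  11. (v8 OR NOT v2 OR v9) — v8 is true.
  12. (v1 OR NOT v12) — v1 is true.
  13. (v8 OR NOT v5) — v8 is true.
  14. (v10 OR v5) — v10 is true.
  15. (NOT v12 OR v11 OR NOT v4) — v11 is true.
  16. (NOT v1 OR v11) — v11 is true.
  17. (v11 OR NOT v9) — v11 is true.
  18. (NOT v6 OR NOT v10) — NOT v6 is true.
  19. (NOT v2 OR NOT v1 OR NOT v8) — NOT v2 is true.
  20. (NOT v6 OR NOT v1 OR NOT v10) — NOT v6 is true.
  21. (v8 OR NOT v9) — v8 is true.
  22. (NOT v12 OR NOT v4 OR NOT v11) — NOT v12 is true.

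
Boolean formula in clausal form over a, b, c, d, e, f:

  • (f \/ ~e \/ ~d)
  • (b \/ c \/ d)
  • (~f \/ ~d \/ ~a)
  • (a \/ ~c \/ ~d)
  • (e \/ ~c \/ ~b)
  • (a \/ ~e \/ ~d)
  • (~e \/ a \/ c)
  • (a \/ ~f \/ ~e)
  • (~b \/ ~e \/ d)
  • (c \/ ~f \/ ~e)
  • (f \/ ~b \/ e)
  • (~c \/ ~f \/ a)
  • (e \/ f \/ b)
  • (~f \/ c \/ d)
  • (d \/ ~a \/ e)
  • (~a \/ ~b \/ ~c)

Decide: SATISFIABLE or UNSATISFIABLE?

Set a = False and propagate.
Try b = False.
For the remaining variables, c = True, d = False, e = True, f = False works.
Every clause has at least one true literal under this assignment.
So a = False, b = False, c = True, d = False, e = True, f = False is a satisfying assignment.

SATISFIABLE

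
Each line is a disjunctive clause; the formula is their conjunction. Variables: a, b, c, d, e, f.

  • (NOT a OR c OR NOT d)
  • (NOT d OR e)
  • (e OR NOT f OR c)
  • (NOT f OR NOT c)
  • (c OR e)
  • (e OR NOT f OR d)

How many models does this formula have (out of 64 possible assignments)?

24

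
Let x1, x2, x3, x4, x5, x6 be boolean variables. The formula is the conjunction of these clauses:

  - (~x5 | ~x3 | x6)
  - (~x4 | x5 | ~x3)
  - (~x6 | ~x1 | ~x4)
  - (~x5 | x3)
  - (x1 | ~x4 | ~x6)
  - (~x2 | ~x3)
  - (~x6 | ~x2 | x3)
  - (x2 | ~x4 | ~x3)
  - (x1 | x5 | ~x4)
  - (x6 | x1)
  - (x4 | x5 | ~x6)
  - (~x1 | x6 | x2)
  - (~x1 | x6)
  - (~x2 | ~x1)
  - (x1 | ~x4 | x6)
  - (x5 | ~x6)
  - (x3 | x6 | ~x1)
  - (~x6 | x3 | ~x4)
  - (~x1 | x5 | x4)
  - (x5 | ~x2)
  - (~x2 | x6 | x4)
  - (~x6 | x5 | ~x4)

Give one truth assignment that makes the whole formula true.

x1 = True, x2 = False, x3 = True, x4 = False, x5 = True, x6 = True

Check each clause:
  1. (~x3 | x6 | ~x5) — x6 is true.
  2. (~x3 | x5 | ~x4) — x5 is true.
  3. (~x6 | ~x4 | ~x1) — ~x4 is true.
  4. (~x5 | x3) — x3 is true.
  5. (x1 | ~x6 | ~x4) — x1 is true.
  6. (~x3 | ~x2) — ~x2 is true.
  7. (x3 | ~x2 | ~x6) — x3 is true.
  8. (~x4 | ~x3 | x2) — ~x4 is true.
  9. (~x4 | x1 | x5) — x1 is true.
  10. (x1 | x6) — x1 is true.
  11. (x5 | ~x6 | x4) — x5 is true.
  12. (x6 | ~x1 | x2) — x6 is true.
  13. (~x1 | x6) — x6 is true.
  14. (~x2 | ~x1) — ~x2 is true.
  15. (x6 | ~x4 | x1) — x1 is true.
  16. (x5 | ~x6) — x5 is true.
  17. (~x1 | x3 | x6) — x3 is true.
  18. (~x6 | x3 | ~x4) — x3 is true.
  19. (~x1 | x5 | x4) — x5 is true.
  20. (x5 | ~x2) — x5 is true.
  21. (~x2 | x6 | x4) — ~x2 is true.
  22. (~x6 | x5 | ~x4) — ~x4 is true.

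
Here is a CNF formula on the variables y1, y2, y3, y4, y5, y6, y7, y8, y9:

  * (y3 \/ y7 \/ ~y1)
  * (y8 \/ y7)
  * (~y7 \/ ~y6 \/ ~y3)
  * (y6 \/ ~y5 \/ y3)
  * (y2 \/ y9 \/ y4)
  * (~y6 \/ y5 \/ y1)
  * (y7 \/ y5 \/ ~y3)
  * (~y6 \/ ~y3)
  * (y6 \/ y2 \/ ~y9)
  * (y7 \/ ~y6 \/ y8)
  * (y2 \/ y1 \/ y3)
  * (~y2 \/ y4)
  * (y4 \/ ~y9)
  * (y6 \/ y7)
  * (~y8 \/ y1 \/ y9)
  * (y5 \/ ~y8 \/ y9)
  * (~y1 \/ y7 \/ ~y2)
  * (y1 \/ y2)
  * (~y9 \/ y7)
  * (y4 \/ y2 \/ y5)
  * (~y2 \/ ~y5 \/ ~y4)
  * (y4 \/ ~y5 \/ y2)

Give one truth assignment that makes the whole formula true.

Try y1 = True.
Branch on y2: take y2 = True.
  then y4 is forced to True.
  then y7 is forced to True.
  then y5 is forced to False.
Branch on y3: take y3 = False.
For the remaining variables, y6 = False, y8 = False, y9 = True works.
Check each clause:
  1. (y7 \/ ~y1 \/ y3) — y7 is true.
  2. (y7 \/ y8) — y7 is true.
  3. (~y7 \/ ~y6 \/ ~y3) — ~y6 is true.
  4. (y3 \/ ~y5 \/ y6) — ~y5 is true.
  5. (y4 \/ y9 \/ y2) — y9 is true.
  6. (~y6 \/ y1 \/ y5) — y1 is true.
  7. (y5 \/ ~y3 \/ y7) — ~y3 is true.
  8. (~y3 \/ ~y6) — ~y6 is true.
  9. (~y9 \/ y6 \/ y2) — y2 is true.
  10. (y7 \/ ~y6 \/ y8) — ~y6 is true.
  11. (y3 \/ y1 \/ y2) — y1 is true.
  12. (y4 \/ ~y2) — y4 is true.
  13. (~y9 \/ y4) — y4 is true.
  14. (y6 \/ y7) — y7 is true.
  15. (y1 \/ ~y8 \/ y9) — ~y8 is true.
  16. (y9 \/ y5 \/ ~y8) — ~y8 is true.
  17. (y7 \/ ~y1 \/ ~y2) — y7 is true.
  18. (y1 \/ y2) — y1 is true.
  19. (y7 \/ ~y9) — y7 is true.
  20. (y5 \/ y2 \/ y4) — y2 is true.
  21. (~y5 \/ ~y2 \/ ~y4) — ~y5 is true.
  22. (y2 \/ y4 \/ ~y5) — y2 is true.

y1=True, y2=True, y3=False, y4=True, y5=False, y6=False, y7=True, y8=False, y9=True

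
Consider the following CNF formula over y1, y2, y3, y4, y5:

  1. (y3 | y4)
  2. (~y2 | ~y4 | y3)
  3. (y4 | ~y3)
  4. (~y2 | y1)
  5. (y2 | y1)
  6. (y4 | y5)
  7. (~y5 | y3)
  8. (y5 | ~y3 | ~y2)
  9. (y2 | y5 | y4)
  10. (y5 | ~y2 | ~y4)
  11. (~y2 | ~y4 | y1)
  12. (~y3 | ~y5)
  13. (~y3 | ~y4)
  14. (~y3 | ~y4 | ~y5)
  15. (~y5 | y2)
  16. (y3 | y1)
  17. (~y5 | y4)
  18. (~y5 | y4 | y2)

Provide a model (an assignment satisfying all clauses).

y1=True, y2=False, y3=False, y4=True, y5=False

Pure literal: y1 appears only positively; assign y1 = True.
Branch on y2: take y2 = False.
  then y5 is forced to False.
  then y4 is forced to True.
  then y3 is forced to False.
Every clause has at least one true literal under this assignment.
Check each clause:
  1. (y3 | y4) — y4 is true.
  2. (~y2 | ~y4 | y3) — ~y2 is true.
  3. (y4 | ~y3) — y4 is true.
  4. (y1 | ~y2) — y1 is true.
  5. (y1 | y2) — y1 is true.
  6. (y4 | y5) — y4 is true.
  7. (~y5 | y3) — ~y5 is true.
  8. (y5 | ~y2 | ~y3) — ~y3 is true.
  9. (y5 | y4 | y2) — y4 is true.
  10. (~y4 | y5 | ~y2) — ~y2 is true.
  11. (y1 | ~y4 | ~y2) — y1 is true.
  12. (~y3 | ~y5) — ~y5 is true.
  13. (~y4 | ~y3) — ~y3 is true.
  14. (~y3 | ~y4 | ~y5) — ~y5 is true.
  15. (y2 | ~y5) — ~y5 is true.
  16. (y1 | y3) — y1 is true.
  17. (~y5 | y4) — ~y5 is true.
  18. (~y5 | y4 | y2) — ~y5 is true.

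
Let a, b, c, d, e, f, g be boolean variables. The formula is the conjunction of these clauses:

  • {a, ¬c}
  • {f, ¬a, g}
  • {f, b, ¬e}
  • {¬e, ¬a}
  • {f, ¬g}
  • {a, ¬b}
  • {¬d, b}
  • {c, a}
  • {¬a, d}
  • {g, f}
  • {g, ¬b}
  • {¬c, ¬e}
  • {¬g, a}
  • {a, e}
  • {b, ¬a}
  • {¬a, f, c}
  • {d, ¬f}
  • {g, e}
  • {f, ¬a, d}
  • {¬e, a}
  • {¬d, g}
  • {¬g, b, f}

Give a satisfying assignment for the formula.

Try a = True.
  then e is forced to False.
  then d is forced to True.
  then b is forced to True.
  then g is forced to True.
  then f is forced to True.
c is now unconstrained; take c = True.
Every clause has at least one true literal under this assignment.

a=True, b=True, c=True, d=True, e=False, f=True, g=True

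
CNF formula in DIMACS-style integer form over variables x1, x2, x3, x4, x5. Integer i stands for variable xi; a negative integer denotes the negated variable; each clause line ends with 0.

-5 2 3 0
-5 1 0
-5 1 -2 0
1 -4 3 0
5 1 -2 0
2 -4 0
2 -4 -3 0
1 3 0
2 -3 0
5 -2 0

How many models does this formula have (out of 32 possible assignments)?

5

The models are:
  x1=1 x2=0 x3=0 x4=0 x5=0
  x1=1 x2=1 x3=0 x4=0 x5=1
  x1=1 x2=1 x3=0 x4=1 x5=1
  x1=1 x2=1 x3=1 x4=0 x5=1
  x1=1 x2=1 x3=1 x4=1 x5=1
That's 5 in total.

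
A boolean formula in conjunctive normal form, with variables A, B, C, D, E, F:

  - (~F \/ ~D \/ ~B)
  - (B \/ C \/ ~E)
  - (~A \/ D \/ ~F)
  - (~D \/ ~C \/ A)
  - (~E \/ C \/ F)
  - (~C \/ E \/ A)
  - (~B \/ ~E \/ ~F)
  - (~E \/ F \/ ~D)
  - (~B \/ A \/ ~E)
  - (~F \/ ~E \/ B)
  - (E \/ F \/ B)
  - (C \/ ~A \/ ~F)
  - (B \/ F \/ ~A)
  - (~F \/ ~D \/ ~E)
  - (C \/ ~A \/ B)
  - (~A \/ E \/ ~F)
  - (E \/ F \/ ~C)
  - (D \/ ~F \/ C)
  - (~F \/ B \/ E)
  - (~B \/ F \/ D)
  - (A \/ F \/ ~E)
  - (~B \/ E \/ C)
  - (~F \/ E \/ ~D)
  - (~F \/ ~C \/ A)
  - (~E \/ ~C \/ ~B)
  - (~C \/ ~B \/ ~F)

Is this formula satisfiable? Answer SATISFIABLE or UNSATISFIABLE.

UNSATISFIABLE

F = True:
  E = True:
    propagation gives B=False; an empty clause results — contradiction.
  E = False:
    propagation gives A=False, C=False, D=True; an empty clause results — contradiction.
F = False:
  E = True:
    propagation gives C=True, D=False, B=False, A=False; an empty clause results — contradiction.
  E = False:
    propagation gives B=True, C=False; an empty clause results — contradiction.
Every branch closes, so no satisfying assignment exists.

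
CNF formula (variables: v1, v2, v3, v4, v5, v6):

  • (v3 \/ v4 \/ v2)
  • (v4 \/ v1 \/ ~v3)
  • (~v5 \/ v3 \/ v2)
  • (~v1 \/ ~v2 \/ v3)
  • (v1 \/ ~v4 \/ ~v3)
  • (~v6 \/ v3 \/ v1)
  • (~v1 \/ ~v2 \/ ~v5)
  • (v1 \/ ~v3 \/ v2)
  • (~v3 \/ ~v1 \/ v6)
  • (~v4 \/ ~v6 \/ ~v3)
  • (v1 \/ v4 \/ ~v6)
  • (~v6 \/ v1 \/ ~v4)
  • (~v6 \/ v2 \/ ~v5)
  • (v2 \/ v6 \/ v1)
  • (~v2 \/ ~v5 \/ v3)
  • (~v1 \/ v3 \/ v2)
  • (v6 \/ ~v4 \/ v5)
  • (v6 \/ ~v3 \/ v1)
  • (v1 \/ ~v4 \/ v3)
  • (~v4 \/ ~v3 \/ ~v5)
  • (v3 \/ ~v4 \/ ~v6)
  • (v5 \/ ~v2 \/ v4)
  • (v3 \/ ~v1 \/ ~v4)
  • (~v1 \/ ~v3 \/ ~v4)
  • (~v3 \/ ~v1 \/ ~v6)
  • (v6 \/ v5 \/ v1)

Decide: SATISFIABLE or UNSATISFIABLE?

UNSATISFIABLE

v3 = True:
  v1 = True:
    propagation gives v6=True; an empty clause results — contradiction.
  v1 = False:
    propagation gives v4=True; an empty clause results — contradiction.
v3 = False:
  v1 = True:
    propagation gives v2=False; an empty clause results — contradiction.
  v1 = False:
    propagation gives v6=False, v2=True, v5=False; an empty clause results — contradiction.
Every branch closes, so no satisfying assignment exists.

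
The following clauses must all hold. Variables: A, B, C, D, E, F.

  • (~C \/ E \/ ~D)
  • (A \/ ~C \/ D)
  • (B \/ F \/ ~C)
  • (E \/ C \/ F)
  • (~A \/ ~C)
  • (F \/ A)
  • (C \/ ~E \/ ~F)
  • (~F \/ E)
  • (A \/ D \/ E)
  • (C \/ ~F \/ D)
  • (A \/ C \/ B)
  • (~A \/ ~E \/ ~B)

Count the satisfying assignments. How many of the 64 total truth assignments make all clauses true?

The models are:
  A=0 B=0 C=1 D=1 E=1 F=1
  A=0 B=1 C=1 D=1 E=1 F=1
  A=1 B=0 C=0 D=0 E=1 F=0
  A=1 B=0 C=0 D=1 E=1 F=0
That's 4 in total.

4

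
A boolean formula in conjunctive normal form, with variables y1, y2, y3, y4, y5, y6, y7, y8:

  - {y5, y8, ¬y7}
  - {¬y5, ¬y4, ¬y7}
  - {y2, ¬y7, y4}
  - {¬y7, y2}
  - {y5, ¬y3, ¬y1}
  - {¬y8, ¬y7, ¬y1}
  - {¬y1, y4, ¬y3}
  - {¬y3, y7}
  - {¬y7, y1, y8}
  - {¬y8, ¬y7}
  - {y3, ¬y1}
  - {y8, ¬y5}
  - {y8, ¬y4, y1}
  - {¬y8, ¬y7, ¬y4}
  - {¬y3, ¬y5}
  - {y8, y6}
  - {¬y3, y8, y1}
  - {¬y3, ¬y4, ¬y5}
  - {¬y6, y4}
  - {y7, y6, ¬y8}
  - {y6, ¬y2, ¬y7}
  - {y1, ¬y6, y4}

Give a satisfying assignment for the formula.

Branch on y1: take y1 = False.
The remaining clauses are satisfied by y2 = False, y3 = False, y4 = True, y5 = False, y6 = True, y7 = False, y8 = True.

y1 = F, y2 = F, y3 = F, y4 = T, y5 = F, y6 = T, y7 = F, y8 = T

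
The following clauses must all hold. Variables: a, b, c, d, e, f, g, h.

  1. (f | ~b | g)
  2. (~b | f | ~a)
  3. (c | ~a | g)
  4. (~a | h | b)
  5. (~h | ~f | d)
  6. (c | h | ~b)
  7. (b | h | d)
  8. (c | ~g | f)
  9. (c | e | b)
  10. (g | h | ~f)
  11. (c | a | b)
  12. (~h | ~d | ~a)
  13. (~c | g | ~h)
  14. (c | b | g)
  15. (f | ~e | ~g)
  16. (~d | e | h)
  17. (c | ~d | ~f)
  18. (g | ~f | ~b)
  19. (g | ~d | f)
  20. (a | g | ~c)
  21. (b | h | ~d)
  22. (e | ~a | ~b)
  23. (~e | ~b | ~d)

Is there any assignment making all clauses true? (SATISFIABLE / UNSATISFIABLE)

SATISFIABLE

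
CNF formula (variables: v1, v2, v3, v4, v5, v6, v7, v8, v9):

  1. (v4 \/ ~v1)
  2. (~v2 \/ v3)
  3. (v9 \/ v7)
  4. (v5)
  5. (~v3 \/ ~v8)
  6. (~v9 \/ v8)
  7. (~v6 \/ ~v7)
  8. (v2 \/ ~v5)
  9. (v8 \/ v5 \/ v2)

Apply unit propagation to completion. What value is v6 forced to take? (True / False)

False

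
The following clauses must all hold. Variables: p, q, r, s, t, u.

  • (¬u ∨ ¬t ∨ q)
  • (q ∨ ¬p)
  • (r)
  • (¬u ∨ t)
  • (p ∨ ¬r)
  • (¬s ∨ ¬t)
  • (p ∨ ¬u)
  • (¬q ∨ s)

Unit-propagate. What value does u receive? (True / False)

False

Unit clause (r) sets r = True.
From (p ∨ ¬r) and r = True: p = True.
(¬p ∨ q) with p = True leaves only q, so q = True.
(¬q ∨ s) with q = True leaves only s, so s = True.
From (¬s ∨ ¬t) and s = True: t = False.
In (t ∨ ¬u), t is now false; ¬u must hold, so u = False.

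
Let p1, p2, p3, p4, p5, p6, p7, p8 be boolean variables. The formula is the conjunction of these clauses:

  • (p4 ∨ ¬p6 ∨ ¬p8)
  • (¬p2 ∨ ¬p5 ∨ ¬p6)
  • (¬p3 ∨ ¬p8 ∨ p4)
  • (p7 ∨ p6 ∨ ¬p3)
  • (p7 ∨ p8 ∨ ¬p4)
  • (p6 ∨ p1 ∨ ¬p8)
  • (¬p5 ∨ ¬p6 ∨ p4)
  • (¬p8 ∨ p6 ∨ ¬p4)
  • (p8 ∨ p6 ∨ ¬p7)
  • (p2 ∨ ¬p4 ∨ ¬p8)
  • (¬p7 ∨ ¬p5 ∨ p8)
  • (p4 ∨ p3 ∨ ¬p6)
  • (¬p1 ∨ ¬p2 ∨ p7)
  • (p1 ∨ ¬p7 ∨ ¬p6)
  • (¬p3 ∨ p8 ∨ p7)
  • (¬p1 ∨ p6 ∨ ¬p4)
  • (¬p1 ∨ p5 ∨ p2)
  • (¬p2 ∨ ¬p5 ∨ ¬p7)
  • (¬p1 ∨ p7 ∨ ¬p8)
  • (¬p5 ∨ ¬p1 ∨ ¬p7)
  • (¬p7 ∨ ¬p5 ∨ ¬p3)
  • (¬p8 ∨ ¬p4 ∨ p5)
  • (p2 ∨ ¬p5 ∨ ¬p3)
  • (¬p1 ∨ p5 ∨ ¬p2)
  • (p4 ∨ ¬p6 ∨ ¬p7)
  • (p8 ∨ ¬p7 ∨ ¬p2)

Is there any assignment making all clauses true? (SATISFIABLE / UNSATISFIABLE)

SATISFIABLE

Branch on p1: take p1 = False.
Set p2 = True and propagate.
Branch on p3: take p3 = False.
For the remaining variables, p4 = False, p5 = False, p6 = False, p7 = False, p8 = False works.
So p1 = False  p2 = True  p3 = False  p4 = False  p5 = False  p6 = False  p7 = False  p8 = False is a satisfying assignment.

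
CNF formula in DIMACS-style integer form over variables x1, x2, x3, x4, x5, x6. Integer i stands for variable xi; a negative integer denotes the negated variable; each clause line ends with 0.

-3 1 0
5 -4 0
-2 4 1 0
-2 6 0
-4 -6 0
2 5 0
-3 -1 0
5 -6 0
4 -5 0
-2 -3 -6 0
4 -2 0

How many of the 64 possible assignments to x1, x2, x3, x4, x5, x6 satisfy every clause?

Satisfying assignments:
  x1=F x2=F x3=F x4=T x5=T x6=F
  x1=T x2=F x3=F x4=T x5=T x6=F
Count: 2.

2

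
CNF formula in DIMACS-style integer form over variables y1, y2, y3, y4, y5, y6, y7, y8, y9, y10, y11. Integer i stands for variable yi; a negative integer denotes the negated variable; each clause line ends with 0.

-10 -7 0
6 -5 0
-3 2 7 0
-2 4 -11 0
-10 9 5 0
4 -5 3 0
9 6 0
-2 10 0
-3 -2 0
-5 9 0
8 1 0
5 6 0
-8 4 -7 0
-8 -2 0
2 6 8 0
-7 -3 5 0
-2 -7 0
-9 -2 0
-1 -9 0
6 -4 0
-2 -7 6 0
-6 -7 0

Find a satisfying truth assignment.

Pure literal: y11 appears only negated; assign y11 = False.
Try y1 = False.
  then y8 is forced to True.
  then y2 is forced to False.
For the remaining variables, y3 = False, y4 = True, y5 = False, y6 = True, y7 = False, y9 = False, y10 = False works.

y1=0, y2=0, y3=0, y4=1, y5=0, y6=1, y7=0, y8=1, y9=0, y10=0, y11=0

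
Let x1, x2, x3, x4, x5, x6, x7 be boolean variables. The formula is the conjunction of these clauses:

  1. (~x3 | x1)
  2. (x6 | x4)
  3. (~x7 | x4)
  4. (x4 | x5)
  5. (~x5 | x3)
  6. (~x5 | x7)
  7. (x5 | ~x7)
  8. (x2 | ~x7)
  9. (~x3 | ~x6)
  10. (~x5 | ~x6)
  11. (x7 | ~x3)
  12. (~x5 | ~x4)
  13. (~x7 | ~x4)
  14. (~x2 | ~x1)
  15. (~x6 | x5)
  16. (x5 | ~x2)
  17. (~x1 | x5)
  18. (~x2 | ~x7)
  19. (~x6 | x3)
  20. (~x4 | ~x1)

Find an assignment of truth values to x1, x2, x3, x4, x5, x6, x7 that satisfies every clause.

x1 = 0, x2 = 0, x3 = 0, x4 = 1, x5 = 0, x6 = 0, x7 = 0

Check each clause:
  1. (~x3 | x1) — ~x3 is true.
  2. (x6 | x4) — x4 is true.
  3. (~x7 | x4) — ~x7 is true.
  4. (x4 | x5) — x4 is true.
  5. (x3 | ~x5) — ~x5 is true.
  6. (~x5 | x7) — ~x5 is true.
  7. (~x7 | x5) — ~x7 is true.
  8. (x2 | ~x7) — ~x7 is true.
  9. (~x3 | ~x6) — ~x6 is true.
  10. (~x6 | ~x5) — ~x6 is true.
  11. (~x3 | x7) — ~x3 is true.
  12. (~x4 | ~x5) — ~x5 is true.
  13. (~x7 | ~x4) — ~x7 is true.
  14. (~x2 | ~x1) — ~x2 is true.
  15. (x5 | ~x6) — ~x6 is true.
  16. (x5 | ~x2) — ~x2 is true.
  17. (~x1 | x5) — ~x1 is true.
  18. (~x7 | ~x2) — ~x7 is true.
  19. (x3 | ~x6) — ~x6 is true.
  20. (~x1 | ~x4) — ~x1 is true.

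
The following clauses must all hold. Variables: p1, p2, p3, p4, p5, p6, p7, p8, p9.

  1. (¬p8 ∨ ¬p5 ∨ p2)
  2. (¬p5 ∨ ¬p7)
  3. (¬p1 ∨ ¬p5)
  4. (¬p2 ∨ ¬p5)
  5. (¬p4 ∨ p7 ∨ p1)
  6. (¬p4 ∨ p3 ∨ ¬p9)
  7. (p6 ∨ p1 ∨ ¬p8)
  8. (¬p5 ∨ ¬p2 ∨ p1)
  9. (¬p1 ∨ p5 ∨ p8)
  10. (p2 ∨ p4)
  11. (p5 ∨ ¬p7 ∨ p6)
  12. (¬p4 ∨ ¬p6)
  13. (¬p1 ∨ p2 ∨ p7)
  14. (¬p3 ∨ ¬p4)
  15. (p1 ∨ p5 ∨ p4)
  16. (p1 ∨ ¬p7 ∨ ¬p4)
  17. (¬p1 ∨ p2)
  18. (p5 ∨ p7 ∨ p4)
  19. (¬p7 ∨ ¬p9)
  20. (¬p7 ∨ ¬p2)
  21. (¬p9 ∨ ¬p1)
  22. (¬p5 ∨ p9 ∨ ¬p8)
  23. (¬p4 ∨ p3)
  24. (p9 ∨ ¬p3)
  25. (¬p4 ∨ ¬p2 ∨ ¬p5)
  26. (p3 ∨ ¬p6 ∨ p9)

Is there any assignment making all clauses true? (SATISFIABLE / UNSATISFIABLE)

UNSATISFIABLE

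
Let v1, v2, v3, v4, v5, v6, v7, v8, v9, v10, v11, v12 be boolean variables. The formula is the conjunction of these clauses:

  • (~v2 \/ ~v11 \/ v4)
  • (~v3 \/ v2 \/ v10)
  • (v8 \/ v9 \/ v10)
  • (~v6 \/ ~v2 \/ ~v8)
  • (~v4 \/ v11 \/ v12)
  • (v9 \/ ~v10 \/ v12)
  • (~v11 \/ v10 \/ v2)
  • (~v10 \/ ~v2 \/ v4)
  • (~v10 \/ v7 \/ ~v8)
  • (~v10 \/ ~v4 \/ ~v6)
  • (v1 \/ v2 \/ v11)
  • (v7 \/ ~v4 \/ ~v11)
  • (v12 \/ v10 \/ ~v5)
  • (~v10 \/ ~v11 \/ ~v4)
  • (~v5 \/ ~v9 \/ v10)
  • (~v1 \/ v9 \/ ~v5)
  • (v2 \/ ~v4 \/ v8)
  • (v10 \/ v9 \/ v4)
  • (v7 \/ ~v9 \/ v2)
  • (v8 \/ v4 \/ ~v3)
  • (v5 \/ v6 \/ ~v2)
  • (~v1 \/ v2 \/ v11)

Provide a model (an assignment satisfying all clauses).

v1 = T  v2 = T  v3 = T  v4 = T  v5 = F  v6 = T  v7 = F  v8 = F  v9 = T  v10 = F  v11 = F  v12 = T

Check each clause:
  1. (~v2 \/ ~v11 \/ v4) — v4 is true.
  2. (~v3 \/ v10 \/ v2) — v2 is true.
  3. (v9 \/ v10 \/ v8) — v9 is true.
  4. (~v6 \/ ~v2 \/ ~v8) — ~v8 is true.
  5. (v12 \/ ~v4 \/ v11) — v12 is true.
  6. (v9 \/ v12 \/ ~v10) — v9 is true.
  7. (v2 \/ v10 \/ ~v11) — v2 is true.
  8. (v4 \/ ~v10 \/ ~v2) — v4 is true.
  9. (v7 \/ ~v10 \/ ~v8) — ~v8 is true.
  10. (~v6 \/ ~v4 \/ ~v10) — ~v10 is true.
  11. (v2 \/ v1 \/ v11) — v1 is true.
  12. (v7 \/ ~v4 \/ ~v11) — ~v11 is true.
  13. (v10 \/ v12 \/ ~v5) — ~v5 is true.
  14. (~v11 \/ ~v4 \/ ~v10) — ~v11 is true.
  15. (v10 \/ ~v9 \/ ~v5) — ~v5 is true.
  16. (v9 \/ ~v1 \/ ~v5) — v9 is true.
  17. (v2 \/ v8 \/ ~v4) — v2 is true.
  18. (v10 \/ v4 \/ v9) — v9 is true.
  19. (~v9 \/ v7 \/ v2) — v2 is true.
  20. (v4 \/ v8 \/ ~v3) — v4 is true.
  21. (~v2 \/ v6 \/ v5) — v6 is true.
  22. (v11 \/ ~v1 \/ v2) — v2 is true.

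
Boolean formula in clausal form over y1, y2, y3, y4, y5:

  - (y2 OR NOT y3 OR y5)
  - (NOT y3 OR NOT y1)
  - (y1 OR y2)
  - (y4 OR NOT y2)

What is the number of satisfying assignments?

Case analysis on y2 and y1:
  y2=T, y1=T: remaining (y3,y4,y5) ∈ {(F,T,F); (F,T,T)} — 2.
  y2=T, y1=F: remaining (y3,y4,y5) ∈ {(F,T,F); (F,T,T); (T,T,F); (T,T,T)} — 4.
  y2=F, y1=T: remaining (y3,y4,y5) ∈ {(F,F,F); (F,F,T); (F,T,F); (F,T,T)} — 4.
  y2=F, y1=F: a clause becomes empty — 0.
Total: 2 + 4 + 4 + 0 = 10.

10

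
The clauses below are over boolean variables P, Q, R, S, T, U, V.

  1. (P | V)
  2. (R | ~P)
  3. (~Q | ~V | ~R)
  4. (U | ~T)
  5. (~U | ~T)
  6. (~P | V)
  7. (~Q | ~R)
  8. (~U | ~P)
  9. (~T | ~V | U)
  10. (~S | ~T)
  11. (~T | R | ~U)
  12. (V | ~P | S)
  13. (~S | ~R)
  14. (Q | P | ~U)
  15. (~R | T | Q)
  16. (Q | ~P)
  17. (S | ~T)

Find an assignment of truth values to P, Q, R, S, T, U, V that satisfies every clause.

P=0, Q=1, R=0, S=0, T=0, U=1, V=1

Branch on P: take P = False.
  then V is forced to True.
Try Q = True.
  then R is forced to False.
The remaining clauses are satisfied by S = False, T = False, U = True.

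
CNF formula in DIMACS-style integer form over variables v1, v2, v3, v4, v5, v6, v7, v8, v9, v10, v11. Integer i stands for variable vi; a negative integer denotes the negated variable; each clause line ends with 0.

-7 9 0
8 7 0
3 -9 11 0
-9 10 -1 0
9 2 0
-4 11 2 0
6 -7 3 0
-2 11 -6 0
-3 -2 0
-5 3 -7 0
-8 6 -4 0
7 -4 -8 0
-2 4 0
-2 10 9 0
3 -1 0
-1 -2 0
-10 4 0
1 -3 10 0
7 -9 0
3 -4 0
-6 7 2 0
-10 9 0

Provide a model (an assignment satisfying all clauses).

v1=False  v2=False  v3=True  v4=True  v5=False  v6=False  v7=True  v8=False  v9=True  v10=True  v11=True

Pure literal: v5 appears only negated; assign v5 = False.
v11 occurs only positively in the remaining clauses — set v11 = True.
Try v1 = False.
For the remaining variables, v2 = False, v3 = True, v4 = True, v6 = False, v7 = True, v8 = False, v9 = True, v10 = True works.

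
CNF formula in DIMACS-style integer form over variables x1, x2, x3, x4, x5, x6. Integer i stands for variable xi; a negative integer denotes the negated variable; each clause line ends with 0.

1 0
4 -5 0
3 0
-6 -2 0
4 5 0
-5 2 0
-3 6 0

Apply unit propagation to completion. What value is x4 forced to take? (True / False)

True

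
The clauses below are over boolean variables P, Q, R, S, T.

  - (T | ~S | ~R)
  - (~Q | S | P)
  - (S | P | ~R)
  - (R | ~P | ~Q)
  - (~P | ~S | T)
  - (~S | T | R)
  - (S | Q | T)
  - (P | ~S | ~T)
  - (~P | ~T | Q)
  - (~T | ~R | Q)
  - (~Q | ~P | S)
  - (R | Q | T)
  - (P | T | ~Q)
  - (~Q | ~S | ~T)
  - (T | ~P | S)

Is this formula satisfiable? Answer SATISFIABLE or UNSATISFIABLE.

SATISFIABLE

Try P = False.
Branch on Q: take Q = False.
Set R = False and propagate.
  then T is forced to True.
  then S is forced to False.
Every clause has at least one true literal under this assignment.
So P=F  Q=F  R=F  S=F  T=T is a satisfying assignment.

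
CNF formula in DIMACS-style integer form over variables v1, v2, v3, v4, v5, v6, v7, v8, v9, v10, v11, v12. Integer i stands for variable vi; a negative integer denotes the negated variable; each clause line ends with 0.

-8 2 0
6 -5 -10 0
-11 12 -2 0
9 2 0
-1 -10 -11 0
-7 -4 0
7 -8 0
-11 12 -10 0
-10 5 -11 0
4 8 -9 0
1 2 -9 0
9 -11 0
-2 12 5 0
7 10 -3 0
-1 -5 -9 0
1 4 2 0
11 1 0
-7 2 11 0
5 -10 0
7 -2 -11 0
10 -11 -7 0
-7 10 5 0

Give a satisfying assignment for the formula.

v1 = 1, v2 = 1, v3 = 1, v4 = 1, v5 = 1, v6 = 1, v7 = 0, v8 = 0, v9 = 0, v10 = 1, v11 = 0, v12 = 0

v6 occurs only positively in the remaining clauses — set v6 = True.
Branch on v1: take v1 = True.
Set v2 = True and propagate.
Set v3 = True and propagate.
For the remaining variables, v4 = True, v5 = True, v7 = False, v8 = False, v9 = False, v10 = True, v11 = False, v12 = False works.
Every clause has at least one true literal under this assignment.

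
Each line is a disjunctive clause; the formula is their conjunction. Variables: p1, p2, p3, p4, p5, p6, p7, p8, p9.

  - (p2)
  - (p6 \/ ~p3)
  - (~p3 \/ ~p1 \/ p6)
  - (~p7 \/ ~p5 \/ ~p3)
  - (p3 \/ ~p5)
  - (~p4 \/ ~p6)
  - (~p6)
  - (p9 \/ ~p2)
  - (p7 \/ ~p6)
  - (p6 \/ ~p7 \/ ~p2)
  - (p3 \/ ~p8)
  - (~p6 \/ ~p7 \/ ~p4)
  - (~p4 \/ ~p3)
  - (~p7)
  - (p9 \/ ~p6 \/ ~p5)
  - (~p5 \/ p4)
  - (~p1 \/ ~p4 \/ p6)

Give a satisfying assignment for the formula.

The clause (p2) is unit: p2 must be True.
Unit propagation: (~p6) forces p6 = False.
(~p3) is a unit clause, so p3 = False.
Unit propagation: (~p5) forces p5 = False.
The clause (p9) is unit: p9 must be True.
The clause (~p7) is unit: p7 must be False.
(~p8) is a unit clause, so p8 = False.
p1 occurs only negated in the remaining clauses — set p1 = False.
p4 is now unconstrained; take p4 = True.
Every clause has at least one true literal under this assignment.
Check each clause:
  1. (p2) — p2 is true.
  2. (p6 \/ ~p3) — ~p3 is true.
  3. (~p1 \/ p6 \/ ~p3) — ~p3 is true.
  4. (~p3 \/ ~p5 \/ ~p7) — ~p7 is true.
  5. (~p5 \/ p3) — ~p5 is true.
  6. (~p6 \/ ~p4) — ~p6 is true.
  7. (~p6) — ~p6 is true.
  8. (~p2 \/ p9) — p9 is true.
  9. (p7 \/ ~p6) — ~p6 is true.
  10. (~p2 \/ ~p7 \/ p6) — ~p7 is true.
  11. (p3 \/ ~p8) — ~p8 is true.
  12. (~p4 \/ ~p6 \/ ~p7) — ~p7 is true.
  13. (~p4 \/ ~p3) — ~p3 is true.
  14. (~p7) — ~p7 is true.
  15. (~p5 \/ ~p6 \/ p9) — p9 is true.
  16. (p4 \/ ~p5) — ~p5 is true.
  17. (p6 \/ ~p1 \/ ~p4) — ~p1 is true.

p1 = 0, p2 = 1, p3 = 0, p4 = 1, p5 = 0, p6 = 0, p7 = 0, p8 = 0, p9 = 1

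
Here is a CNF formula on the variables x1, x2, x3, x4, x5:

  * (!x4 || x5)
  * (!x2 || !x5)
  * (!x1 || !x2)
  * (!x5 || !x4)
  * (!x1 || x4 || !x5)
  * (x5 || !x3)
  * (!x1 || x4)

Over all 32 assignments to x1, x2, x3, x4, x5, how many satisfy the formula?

4

Satisfying assignments:
  x1=F x2=F x3=F x4=F x5=F
  x1=F x2=F x3=F x4=F x5=T
  x1=F x2=F x3=T x4=F x5=T
  x1=F x2=T x3=F x4=F x5=F
That's 4 in total.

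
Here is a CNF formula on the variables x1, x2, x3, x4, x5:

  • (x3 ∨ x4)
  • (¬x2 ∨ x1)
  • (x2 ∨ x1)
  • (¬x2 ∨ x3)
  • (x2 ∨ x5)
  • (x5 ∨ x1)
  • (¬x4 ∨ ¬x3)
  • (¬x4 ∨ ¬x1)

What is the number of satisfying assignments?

The models are:
  x1=1 x2=0 x3=1 x4=0 x5=1
  x1=1 x2=1 x3=1 x4=0 x5=0
  x1=1 x2=1 x3=1 x4=0 x5=1
That's 3 in total.

3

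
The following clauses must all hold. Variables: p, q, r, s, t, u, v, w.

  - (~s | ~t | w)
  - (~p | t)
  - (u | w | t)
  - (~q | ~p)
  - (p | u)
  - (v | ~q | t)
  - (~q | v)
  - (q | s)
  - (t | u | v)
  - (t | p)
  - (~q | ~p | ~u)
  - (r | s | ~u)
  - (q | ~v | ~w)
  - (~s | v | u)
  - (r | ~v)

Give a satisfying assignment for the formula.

p=True, q=False, r=False, s=True, t=True, u=True, v=False, w=True

Branch on p: take p = True.
  then t is forced to True.
  then q is forced to False.
  then s is forced to True.
  then w is forced to True.
  then v is forced to False.
  then u is forced to True.
r is now unconstrained; take r = False.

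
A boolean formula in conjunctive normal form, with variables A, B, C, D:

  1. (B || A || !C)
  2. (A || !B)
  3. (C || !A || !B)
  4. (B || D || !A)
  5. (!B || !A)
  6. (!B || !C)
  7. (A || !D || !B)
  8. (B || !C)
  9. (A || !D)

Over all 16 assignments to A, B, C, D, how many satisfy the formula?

Satisfying assignments:
  A=F B=F C=F D=F
  A=T B=F C=F D=T
That's 2 in total.

2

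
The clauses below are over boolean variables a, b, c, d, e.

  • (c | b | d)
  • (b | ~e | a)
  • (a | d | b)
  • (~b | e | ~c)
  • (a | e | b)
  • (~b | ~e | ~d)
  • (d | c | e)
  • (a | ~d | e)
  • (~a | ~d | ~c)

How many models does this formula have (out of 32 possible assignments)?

Split on b, then d.
  b=T, d=T: remaining (a,c,e) ∈ {(T,F,F)} — 1.
  b=T, d=F: remaining (a,c,e) ∈ {(F,F,T); (F,T,T); (T,F,T); (T,T,T)} — 4.
  b=F, d=T: remaining (a,c,e) ∈ {(T,F,F); (T,F,T)} — 2.
  b=F, d=F: remaining (a,c,e) ∈ {(T,T,F); (T,T,T)} — 2.
Total: 1 + 4 + 2 + 2 = 9.

9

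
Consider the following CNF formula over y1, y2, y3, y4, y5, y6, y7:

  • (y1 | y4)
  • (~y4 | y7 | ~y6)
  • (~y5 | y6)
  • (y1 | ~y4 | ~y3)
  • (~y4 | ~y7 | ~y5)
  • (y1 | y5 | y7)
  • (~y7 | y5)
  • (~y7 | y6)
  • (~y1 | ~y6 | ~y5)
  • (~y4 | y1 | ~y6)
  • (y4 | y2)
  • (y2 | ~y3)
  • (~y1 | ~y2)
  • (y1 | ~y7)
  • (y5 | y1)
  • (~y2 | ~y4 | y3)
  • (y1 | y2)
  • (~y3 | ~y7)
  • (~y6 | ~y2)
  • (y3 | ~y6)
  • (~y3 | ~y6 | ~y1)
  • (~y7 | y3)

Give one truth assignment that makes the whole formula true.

Try y1 = True.
  then y2 is forced to False.
  then y4 is forced to True.
  then y3 is forced to False.
  then y6 is forced to False.
  then y5 is forced to False.
  then y7 is forced to False.

y1=True, y2=False, y3=False, y4=True, y5=False, y6=False, y7=False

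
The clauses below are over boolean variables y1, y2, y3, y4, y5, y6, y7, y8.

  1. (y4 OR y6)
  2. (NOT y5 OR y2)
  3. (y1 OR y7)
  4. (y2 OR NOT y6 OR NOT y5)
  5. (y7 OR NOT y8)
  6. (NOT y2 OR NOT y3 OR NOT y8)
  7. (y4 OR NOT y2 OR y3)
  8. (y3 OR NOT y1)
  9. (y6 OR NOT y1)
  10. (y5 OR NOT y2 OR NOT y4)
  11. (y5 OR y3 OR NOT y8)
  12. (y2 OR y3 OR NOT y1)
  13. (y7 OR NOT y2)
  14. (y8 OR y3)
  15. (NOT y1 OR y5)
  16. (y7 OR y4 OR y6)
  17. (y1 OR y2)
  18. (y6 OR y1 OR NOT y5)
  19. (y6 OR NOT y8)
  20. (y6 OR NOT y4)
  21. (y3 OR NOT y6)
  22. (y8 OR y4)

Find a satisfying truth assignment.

Pure literal: y7 appears only positively; assign y7 = True.
Set y1 = False and propagate.
  then y2 is forced to True.
Branch on y3: take y3 = True.
  then y8 is forced to False.
  then y4 is forced to True.
  then y5 is forced to True.
  then y6 is forced to True.

y1=F, y2=T, y3=T, y4=T, y5=T, y6=T, y7=T, y8=F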